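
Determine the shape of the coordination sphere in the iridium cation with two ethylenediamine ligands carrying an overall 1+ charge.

Ethylenediamine is neutral; balancing the +1 overall charge requires Ir(I).
Group 9 minus oxidation state 1 gives a d⁸ configuration.
Counting donor atoms: 2×ethylenediamine (bidentate) → 4 donors. Coordination number = 4.
A 5d d⁸ ion has a large crystal-field splitting; square planar leaves the high-energy d_{x²−y²} orbital empty and maximises CFSE.

square planar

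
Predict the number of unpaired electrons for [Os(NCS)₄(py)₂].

Summing ligand charges against the 0 overall charge gives an oxidation state of +4 for osmium.
Group 8 minus oxidation state 4 gives a d⁴ configuration.
The spin state decides the count: a 5d ion has a large Δₒ and is invariably low-spin.
An octahedral low-spin d⁴ ion is t₂g⁴e_g⁰, giving 2 unpaired electrons.

2 unpaired electrons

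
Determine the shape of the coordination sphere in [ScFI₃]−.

Summing ligand charges against the −1 overall charge gives an oxidation state of +3 for scandium.
Group 3 minus oxidation state 3 gives a d⁰ configuration.
With 4 monodentate ligands the coordination number is 4.
A d⁰ ion has no crystal-field stabilisation preference between square planar and tetrahedral, so four ligands adopt the sterically favoured tetrahedral geometry.

tetrahedral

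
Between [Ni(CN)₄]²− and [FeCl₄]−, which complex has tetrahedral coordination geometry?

[FeCl₄]−

For [Ni(CN)₄]²−: Ligand charges: each cyanide is −1. With an overall charge of −2 the nickel centre must be in the +2 oxidation state. Nickel is a group-10 element; Ni(II) is therefore d⁸. Cyanide is a strong-field ligand (high in the spectrochemical series). A 3d d⁸ ion with strong-field ligands gains enough CFSE to favour square planar over tetrahedral. → square planar.
For [FeCl₄]−: Summing ligand charges against the −1 overall charge gives an oxidation state of +3 for iron. Group 8 minus oxidation state 3 gives a d⁵ configuration. A high-spin d⁵ ion has zero CFSE in either geometry, so four ligands adopt the sterically favoured tetrahedral geometry. → tetrahedral.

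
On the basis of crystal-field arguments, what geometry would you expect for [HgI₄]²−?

tetrahedral

Summing ligand charges against the −2 overall charge gives an oxidation state of +2 for mercury.
Group 12 minus oxidation state 2 gives a d¹⁰ configuration.
Coordination number: 4.
A d¹⁰ ion has no crystal-field stabilisation preference between square planar and tetrahedral, so four ligands adopt the sterically favoured tetrahedral geometry.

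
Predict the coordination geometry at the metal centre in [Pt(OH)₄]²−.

Each hydroxide is −1; balancing the −2 overall charge requires Pt(II).
Pt sits in group 10, so the d-electron count is 10 − 2 = 8.
Coordination number: 4.
A 5d d⁸ ion has a large crystal-field splitting; square planar leaves the high-energy d_{x²−y²} orbital empty and maximises CFSE.

square planar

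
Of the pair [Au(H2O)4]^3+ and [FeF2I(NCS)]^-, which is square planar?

[Au(H2O)4]^3+

For [Au(H2O)4]^3+: Summing ligand charges against the +3 overall charge gives an oxidation state of +3 for gold. Gold is a group-11 element; Au(III) is therefore d⁸. A 5d d⁸ ion has a large crystal-field splitting; square planar leaves the high-energy d_{x²−y²} orbital empty and maximises CFSE. → square planar.
For [FeF2I(NCS)]^-: Summing ligand charges against the −1 overall charge gives an oxidation state of +3 for iron. Fe sits in group 8, so the d-electron count is 8 − 3 = 5. A high-spin d⁵ ion has zero CFSE in either geometry, so four ligands adopt the sterically favoured tetrahedral geometry. → tetrahedral.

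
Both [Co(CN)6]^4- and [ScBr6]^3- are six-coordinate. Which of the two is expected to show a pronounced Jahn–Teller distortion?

[Co(CN)6]^4-: Each cyanide is −1; balancing the −4 overall charge requires Co(II). Co sits in group 9, so the d-electron count is 9 − 2 = 7. Cyanide is a strong-field ligand (high in the spectrochemical series) for a first-row metal, so the complex is low-spin. The t₂g⁶e_g¹ (low-spin) configuration has an unevenly filled e_g set; the Jahn–Teller theorem predicts a tetragonal distortion (typically axial elongation) to lift the degeneracy.
[ScBr6]^3-: Each bromide is −1; balancing the −3 overall charge requires Sc(III). Group 3 minus oxidation state 3 gives a d⁰ configuration. The d⁰ configuration leaves the e_g set evenly filled (or empty) — no strong Jahn–Teller driving force.

[Co(CN)6]^4-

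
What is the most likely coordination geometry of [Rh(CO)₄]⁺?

square planar

Ligand charges: carbonyl is neutral. With an overall charge of +1 the rhodium centre must be in the +1 oxidation state.
Rhodium is a group-9 element; Rh(I) is therefore d⁸.
Coordination number: 4.
A 4d d⁸ ion has a large crystal-field splitting; square planar leaves the high-energy d_{x²−y²} orbital empty and maximises CFSE.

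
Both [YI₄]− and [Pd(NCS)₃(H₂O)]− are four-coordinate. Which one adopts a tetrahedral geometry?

For [YI₄]−: Summing ligand charges against the −1 overall charge gives an oxidation state of +3 for yttrium. Y sits in group 3, so the d-electron count is 3 − 3 = 0. A d⁰ ion has no crystal-field stabilisation preference between square planar and tetrahedral, so four ligands adopt the sterically favoured tetrahedral geometry. → tetrahedral.
For [Pd(NCS)₃(H₂O)]−: Each isothiocyanate is −1; water is neutral; balancing the −1 overall charge requires Pd(II). Pd sits in group 10, so the d-electron count is 10 − 2 = 8. A 4d d⁸ ion has a large crystal-field splitting; square planar leaves the high-energy d_{x²−y²} orbital empty and maximises CFSE. → square planar.

[YI₄]−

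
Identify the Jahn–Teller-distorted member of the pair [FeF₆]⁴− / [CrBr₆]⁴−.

[FeF₆]⁴−: Each fluoride is −1; balancing the −4 overall charge requires Fe(II). Group 8 minus oxidation state 2 gives a d⁶ configuration. Fluoride is a weak-field ligand for a first-row metal, so the complex is high-spin. The d⁶ configuration leaves the e_g set evenly filled (or empty) — no strong Jahn–Teller driving force.
[CrBr₆]⁴−: Summing ligand charges against the −4 overall charge gives an oxidation state of +2 for chromium. Chromium is a group-6 element; Cr(II) is therefore d⁴. Bromide is a weak-field ligand for a first-row metal, so the complex is high-spin. The t₂g³e_g¹ (high-spin) configuration has an unevenly filled e_g set; the Jahn–Teller theorem predicts a tetragonal distortion (typically axial elongation) to lift the degeneracy.

[CrBr₆]⁴−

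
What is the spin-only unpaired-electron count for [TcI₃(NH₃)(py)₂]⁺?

3 unpaired electrons

Summing ligand charges against the +1 overall charge gives an oxidation state of +4 for technetium.
Technetium is a group-7 element; Tc(IV) is therefore d³.
In an octahedral field the d³ configuration is t₂g³e_g⁰ (only one arrangement possible), giving 3 unpaired electrons.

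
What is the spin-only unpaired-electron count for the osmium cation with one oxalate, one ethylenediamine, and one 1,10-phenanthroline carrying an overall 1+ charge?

1

Each oxalate is −2; ethylenediamine is neutral; 1,10-phenanthroline is neutral; balancing the +1 overall charge requires Os(III).
Group 8 minus oxidation state 3 gives a d⁵ configuration.
Counting donor atoms: 1×oxalate (bidentate) → 2 donors; 1×ethylenediamine (bidentate) → 2 donors; 1×1,10-phenanthroline (bidentate) → 2 donors. Coordination number = 6.
The spin state decides the count: a 5d ion has a large Δₒ and is invariably low-spin.
An octahedral low-spin d⁵ ion is t₂g⁵e_g⁰, giving 1 unpaired electron.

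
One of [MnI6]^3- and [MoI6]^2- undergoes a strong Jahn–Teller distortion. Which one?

[MnI6]^3-

[MnI6]^3-: Summing ligand charges against the −3 overall charge gives an oxidation state of +3 for manganese. Group 7 minus oxidation state 3 gives a d⁴ configuration. Iodide is a weak-field ligand for a first-row metal, so the complex is high-spin. The t₂g³e_g¹ (high-spin) configuration has an unevenly filled e_g set; the Jahn–Teller theorem predicts a tetragonal distortion (typically axial elongation) to lift the degeneracy.
[MoI6]^2-: Each iodide is −1; balancing the −2 overall charge requires Mo(IV). Molybdenum is a group-6 element; Mo(IV) is therefore d². The d² configuration leaves the e_g set evenly filled (or empty) — no strong Jahn–Teller driving force.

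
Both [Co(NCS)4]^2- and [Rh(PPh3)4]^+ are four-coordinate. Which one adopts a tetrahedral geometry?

For [Co(NCS)4]^2-: Each isothiocyanate is −1; balancing the −2 overall charge requires Co(II). Co sits in group 9, so the d-electron count is 9 − 2 = 7. For a high-spin 3d d⁷ ion with weak-field ligands the small Δₜ gives little square-planar CFSE advantage, so four ligands adopt the sterically favoured tetrahedral geometry. → tetrahedral.
For [Rh(PPh3)4]^+: Ligand charges: triphenylphosphine is neutral. With an overall charge of +1 the rhodium centre must be in the +1 oxidation state. Rhodium is a group-9 element; Rh(I) is therefore d⁸. A 4d d⁸ ion has a large crystal-field splitting; square planar leaves the high-energy d_{x²−y²} orbital empty and maximises CFSE. → square planar.

[Co(NCS)4]^2-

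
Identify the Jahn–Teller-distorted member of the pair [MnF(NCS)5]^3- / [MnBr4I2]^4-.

[MnF(NCS)5]^3-: Each fluoride is −1; each isothiocyanate is −1; balancing the −3 overall charge requires Mn(III). Group 7 minus oxidation state 3 gives a d⁴ configuration. Fluoride and isothiocyanate are weak-field ligands for a first-row metal, so the complex is high-spin. The t₂g³e_g¹ (high-spin) configuration has an unevenly filled e_g set; the Jahn–Teller theorem predicts a tetragonal distortion (typically axial elongation) to lift the degeneracy.
[MnBr4I2]^4-: Each bromide is −1; each iodide is −1; balancing the −4 overall charge requires Mn(II). Mn sits in group 7, so the d-electron count is 7 − 2 = 5. Bromide and iodide are weak-field ligands for a first-row metal, so the complex is high-spin. The d⁵ configuration leaves the e_g set evenly filled (or empty) — no strong Jahn–Teller driving force.

[MnF(NCS)5]^3-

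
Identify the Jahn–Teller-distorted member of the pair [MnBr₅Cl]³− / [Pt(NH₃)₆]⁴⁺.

[MnBr₅Cl]³−

[MnBr₅Cl]³−: Ligand charges: each bromide is −1; each chloride is −1. With an overall charge of −3 the manganese centre must be in the +3 oxidation state. Mn sits in group 7, so the d-electron count is 7 − 3 = 4. Bromide and chloride are weak-field ligands for a first-row metal, so the complex is high-spin. The t₂g³e_g¹ (high-spin) configuration has an unevenly filled e_g set; the Jahn–Teller theorem predicts a tetragonal distortion (typically axial elongation) to lift the degeneracy.
[Pt(NH₃)₆]⁴⁺: Ligand charges: ammonia is neutral. With an overall charge of +4 the platinum centre must be in the +4 oxidation state. Pt sits in group 10, so the d-electron count is 10 − 4 = 6. A 5d ion has a large Δₒ and is invariably low-spin. The d⁶ configuration leaves the e_g set evenly filled (or empty) — no strong Jahn–Teller driving force.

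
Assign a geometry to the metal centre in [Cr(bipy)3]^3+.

octahedral

Summing ligand charges against the +3 overall charge gives an oxidation state of +3 for chromium.
Cr sits in group 6, so the d-electron count is 6 − 3 = 3.
Counting donor atoms: 3×2,2′-bipyridine (bidentate) → 6 donors. Coordination number = 6.
Six donors around a single metal centre give an octahedral coordination sphere.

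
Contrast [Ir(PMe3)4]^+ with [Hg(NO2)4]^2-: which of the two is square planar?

For [Ir(PMe3)4]^+: Summing ligand charges against the +1 overall charge gives an oxidation state of +1 for iridium. Iridium is a group-9 element; Ir(I) is therefore d⁸. A 5d d⁸ ion has a large crystal-field splitting; square planar leaves the high-energy d_{x²−y²} orbital empty and maximises CFSE. → square planar.
For [Hg(NO2)4]^2-: Each nitro (N-bound nitrite) is −1; balancing the −2 overall charge requires Hg(II). Group 12 minus oxidation state 2 gives a d¹⁰ configuration. A d¹⁰ ion has no crystal-field stabilisation preference between square planar and tetrahedral, so four ligands adopt the sterically favoured tetrahedral geometry. → tetrahedral.

[Ir(PMe3)4]^+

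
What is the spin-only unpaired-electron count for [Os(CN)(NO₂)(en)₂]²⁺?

Summing ligand charges against the +2 overall charge gives an oxidation state of +4 for osmium.
Group 8 minus oxidation state 4 gives a d⁴ configuration.
Counting donor atoms: 1×cyanide (monodentate) → 1 donor; 1×nitro (N-bound nitrite) (monodentate) → 1 donor; 2×ethylenediamine (bidentate) → 4 donors. Coordination number = 6.
The spin state decides the count: a 5d ion has a large Δₒ and is invariably low-spin.
An octahedral low-spin d⁴ ion is t₂g⁴e_g⁰, giving 2 unpaired electrons.

2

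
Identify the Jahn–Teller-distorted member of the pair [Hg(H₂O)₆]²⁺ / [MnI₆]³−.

[Hg(H₂O)₆]²⁺: Summing ligand charges against the +2 overall charge gives an oxidation state of +2 for mercury. Mercury is a group-12 element; Hg(II) is therefore d¹⁰. The d¹⁰ configuration leaves the e_g set evenly filled (or empty) — no strong Jahn–Teller driving force.
[MnI₆]³−: Each iodide is −1; balancing the −3 overall charge requires Mn(III). Group 7 minus oxidation state 3 gives a d⁴ configuration. Iodide is a weak-field ligand for a first-row metal, so the complex is high-spin. The t₂g³e_g¹ (high-spin) configuration has an unevenly filled e_g set; the Jahn–Teller theorem predicts a tetragonal distortion (typically axial elongation) to lift the degeneracy.

[MnI₆]³−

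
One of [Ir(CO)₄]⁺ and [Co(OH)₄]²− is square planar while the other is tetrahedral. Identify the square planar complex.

[Ir(CO)₄]⁺

For [Ir(CO)₄]⁺: Summing ligand charges against the +1 overall charge gives an oxidation state of +1 for iridium. Group 9 minus oxidation state 1 gives a d⁸ configuration. A 5d d⁸ ion has a large crystal-field splitting; square planar leaves the high-energy d_{x²−y²} orbital empty and maximises CFSE. → square planar.
For [Co(OH)₄]²−: Ligand charges: each hydroxide is −1. With an overall charge of −2 the cobalt centre must be in the +2 oxidation state. Group 9 minus oxidation state 2 gives a d⁷ configuration. For a high-spin 3d d⁷ ion with weak-field ligands the small Δₜ gives little square-planar CFSE advantage, so four ligands adopt the sterically favoured tetrahedral geometry. → tetrahedral.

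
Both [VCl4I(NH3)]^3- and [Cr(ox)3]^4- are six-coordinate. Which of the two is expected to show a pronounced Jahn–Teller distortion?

[Cr(ox)3]^4-

[VCl4I(NH3)]^3-: Summing ligand charges against the −3 overall charge gives an oxidation state of +2 for vanadium. Vanadium is a group-5 element; V(II) is therefore d³. The d³ configuration leaves the e_g set evenly filled (or empty) — no strong Jahn–Teller driving force.
[Cr(ox)3]^4-: Summing ligand charges against the −4 overall charge gives an oxidation state of +2 for chromium. Chromium is a group-6 element; Cr(II) is therefore d⁴. Oxalate is a weak-field ligand for a first-row metal, so the complex is high-spin. The t₂g³e_g¹ (high-spin) configuration has an unevenly filled e_g set; the Jahn–Teller theorem predicts a tetragonal distortion (typically axial elongation) to lift the degeneracy.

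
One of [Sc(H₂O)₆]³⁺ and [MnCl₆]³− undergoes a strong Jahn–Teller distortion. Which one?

[Sc(H₂O)₆]³⁺: Water is neutral; balancing the +3 overall charge requires Sc(III). Sc sits in group 3, so the d-electron count is 3 − 3 = 0. The d⁰ configuration leaves the e_g set evenly filled (or empty) — no strong Jahn–Teller driving force.
[MnCl₆]³−: Summing ligand charges against the −3 overall charge gives an oxidation state of +3 for manganese. Group 7 minus oxidation state 3 gives a d⁴ configuration. Chloride is a weak-field ligand for a first-row metal, so the complex is high-spin. The t₂g³e_g¹ (high-spin) configuration has an unevenly filled e_g set; the Jahn–Teller theorem predicts a tetragonal distortion (typically axial elongation) to lift the degeneracy.

[MnCl₆]³−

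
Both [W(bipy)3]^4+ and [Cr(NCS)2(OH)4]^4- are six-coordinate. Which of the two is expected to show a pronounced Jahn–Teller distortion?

[Cr(NCS)2(OH)4]^4-

[W(bipy)3]^4+: Summing ligand charges against the +4 overall charge gives an oxidation state of +4 for tungsten. W sits in group 6, so the d-electron count is 6 − 4 = 2. The d² configuration leaves the e_g set evenly filled (or empty) — no strong Jahn–Teller driving force.
[Cr(NCS)2(OH)4]^4-: Summing ligand charges against the −4 overall charge gives an oxidation state of +2 for chromium. Group 6 minus oxidation state 2 gives a d⁴ configuration. Hydroxide and isothiocyanate are weak-field ligands for a first-row metal, so the complex is high-spin. The t₂g³e_g¹ (high-spin) configuration has an unevenly filled e_g set; the Jahn–Teller theorem predicts a tetragonal distortion (typically axial elongation) to lift the degeneracy.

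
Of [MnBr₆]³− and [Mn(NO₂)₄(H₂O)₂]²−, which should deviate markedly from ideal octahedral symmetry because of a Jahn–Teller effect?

[MnBr₆]³−

[MnBr₆]³−: Each bromide is −1; balancing the −3 overall charge requires Mn(III). Manganese is a group-7 element; Mn(III) is therefore d⁴. Bromide is a weak-field ligand for a first-row metal, so the complex is high-spin. The t₂g³e_g¹ (high-spin) configuration has an unevenly filled e_g set; the Jahn–Teller theorem predicts a tetragonal distortion (typically axial elongation) to lift the degeneracy.
[Mn(NO₂)₄(H₂O)₂]²−: Summing ligand charges against the −2 overall charge gives an oxidation state of +2 for manganese. Mn sits in group 7, so the d-electron count is 7 − 2 = 5. Nitro (N-bound nitrite) is a strong-field ligand (high in the spectrochemical series) for a first-row metal, so the complex is low-spin. The d⁵ configuration leaves the e_g set evenly filled (or empty) — no strong Jahn–Teller driving force.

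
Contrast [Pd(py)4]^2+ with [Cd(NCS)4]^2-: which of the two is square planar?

For [Pd(py)4]^2+: Pyridine is neutral; balancing the +2 overall charge requires Pd(II). Pd sits in group 10, so the d-electron count is 10 − 2 = 8. A 4d d⁸ ion has a large crystal-field splitting; square planar leaves the high-energy d_{x²−y²} orbital empty and maximises CFSE. → square planar.
For [Cd(NCS)4]^2-: Each isothiocyanate is −1; balancing the −2 overall charge requires Cd(II). Cd sits in group 12, so the d-electron count is 12 − 2 = 10. A d¹⁰ ion has no crystal-field stabilisation preference between square planar and tetrahedral, so four ligands adopt the sterically favoured tetrahedral geometry. → tetrahedral.

[Pd(py)4]^2+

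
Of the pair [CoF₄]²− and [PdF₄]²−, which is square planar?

For [CoF₄]²−: Each fluoride is −1; balancing the −2 overall charge requires Co(II). Group 9 minus oxidation state 2 gives a d⁷ configuration. For a high-spin 3d d⁷ ion with weak-field ligands the small Δₜ gives little square-planar CFSE advantage, so four ligands adopt the sterically favoured tetrahedral geometry. → tetrahedral.
For [PdF₄]²−: Ligand charges: each fluoride is −1. With an overall charge of −2 the palladium centre must be in the +2 oxidation state. Group 10 minus oxidation state 2 gives a d⁸ configuration. A 4d d⁸ ion has a large crystal-field splitting; square planar leaves the high-energy d_{x²−y²} orbital empty and maximises CFSE. → square planar.

[PdF₄]²−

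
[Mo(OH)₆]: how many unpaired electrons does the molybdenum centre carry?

Ligand charges: each hydroxide is −1. With an overall charge of 0 the molybdenum centre must be in the +6 oxidation state.
Molybdenum is a group-6 element; Mo(VI) is therefore d⁰.
In an octahedral field the d⁰ configuration is t₂g⁰e_g⁰, giving 0 unpaired electrons.

0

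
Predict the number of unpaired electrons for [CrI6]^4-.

4

Ligand charges: each iodide is −1. With an overall charge of −4 the chromium centre must be in the +2 oxidation state.
Cr sits in group 6, so the d-electron count is 6 − 2 = 4.
The spin state decides the count: Iodide is a weak-field ligand for a first-row metal, so the complex is high-spin.
An octahedral high-spin d⁴ ion is t₂g³e_g¹, giving 4 unpaired electrons.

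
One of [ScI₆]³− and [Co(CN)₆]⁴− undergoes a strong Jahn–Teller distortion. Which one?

[Co(CN)₆]⁴−

[ScI₆]³−: Summing ligand charges against the −3 overall charge gives an oxidation state of +3 for scandium. Sc sits in group 3, so the d-electron count is 3 − 3 = 0. The d⁰ configuration leaves the e_g set evenly filled (or empty) — no strong Jahn–Teller driving force.
[Co(CN)₆]⁴−: Summing ligand charges against the −4 overall charge gives an oxidation state of +2 for cobalt. Group 9 minus oxidation state 2 gives a d⁷ configuration. Cyanide is a strong-field ligand (high in the spectrochemical series) for a first-row metal, so the complex is low-spin. The t₂g⁶e_g¹ (low-spin) configuration has an unevenly filled e_g set; the Jahn–Teller theorem predicts a tetragonal distortion (typically axial elongation) to lift the degeneracy.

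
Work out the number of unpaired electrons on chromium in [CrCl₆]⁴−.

4

Summing ligand charges against the −4 overall charge gives an oxidation state of +2 for chromium.
Chromium is a group-6 element; Cr(II) is therefore d⁴.
The spin state decides the count: Chloride is a weak-field ligand for a first-row metal, so the complex is high-spin.
An octahedral high-spin d⁴ ion is t₂g³e_g¹, giving 4 unpaired electrons.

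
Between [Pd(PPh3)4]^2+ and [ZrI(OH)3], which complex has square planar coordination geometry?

[Pd(PPh3)4]^2+

For [Pd(PPh3)4]^2+: Ligand charges: triphenylphosphine is neutral. With an overall charge of +2 the palladium centre must be in the +2 oxidation state. Group 10 minus oxidation state 2 gives a d⁸ configuration. A 4d d⁸ ion has a large crystal-field splitting; square planar leaves the high-energy d_{x²−y²} orbital empty and maximises CFSE. → square planar.
For [ZrI(OH)3]: Summing ligand charges against the 0 overall charge gives an oxidation state of +4 for zirconium. Group 4 minus oxidation state 4 gives a d⁰ configuration. A d⁰ ion has no crystal-field stabilisation preference between square planar and tetrahedral, so four ligands adopt the sterically favoured tetrahedral geometry. → tetrahedral.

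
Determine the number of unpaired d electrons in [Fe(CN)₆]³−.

1 unpaired electron

Ligand charges: each cyanide is −1. With an overall charge of −3 the iron centre must be in the +3 oxidation state.
Iron is a group-8 element; Fe(III) is therefore d⁵.
The spin state decides the count: Cyanide is a strong-field ligand (high in the spectrochemical series) for a first-row metal, so the complex is low-spin.
An octahedral low-spin d⁵ ion is t₂g⁵e_g⁰, giving 1 unpaired electron.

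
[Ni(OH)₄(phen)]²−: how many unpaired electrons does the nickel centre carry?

Summing ligand charges against the −2 overall charge gives an oxidation state of +2 for nickel.
Nickel is a group-10 element; Ni(II) is therefore d⁸.
Counting donor atoms: 4×hydroxide (monodentate) → 4 donors; 1×1,10-phenanthroline (bidentate) → 2 donors. Coordination number = 6.
In an octahedral field the d⁸ configuration is t₂g⁶e_g² (only one arrangement possible), giving 2 unpaired electrons.

2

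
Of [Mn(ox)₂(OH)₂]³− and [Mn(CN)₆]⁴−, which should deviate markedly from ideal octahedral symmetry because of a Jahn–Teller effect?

[Mn(ox)₂(OH)₂]³−: Summing ligand charges against the −3 overall charge gives an oxidation state of +3 for manganese. Group 7 minus oxidation state 3 gives a d⁴ configuration. Hydroxide and oxalate are weak-field ligands for a first-row metal, so the complex is high-spin. The t₂g³e_g¹ (high-spin) configuration has an unevenly filled e_g set; the Jahn–Teller theorem predicts a tetragonal distortion (typically axial elongation) to lift the degeneracy.
[Mn(CN)₆]⁴−: Summing ligand charges against the −4 overall charge gives an oxidation state of +2 for manganese. Group 7 minus oxidation state 2 gives a d⁵ configuration. Cyanide is a strong-field ligand (high in the spectrochemical series) for a first-row metal, so the complex is low-spin. The d⁵ configuration leaves the e_g set evenly filled (or empty) — no strong Jahn–Teller driving force.

[Mn(ox)₂(OH)₂]³−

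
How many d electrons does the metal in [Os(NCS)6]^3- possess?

Ligand charges: each isothiocyanate is −1. With an overall charge of −3 the osmium centre must be in the +3 oxidation state.
Os sits in group 8, so the d-electron count is 8 − 3 = 5.

d5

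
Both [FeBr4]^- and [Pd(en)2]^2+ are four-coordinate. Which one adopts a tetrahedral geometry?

For [FeBr4]^-: Each bromide is −1; balancing the −1 overall charge requires Fe(III). Group 8 minus oxidation state 3 gives a d⁵ configuration. A high-spin d⁵ ion has zero CFSE in either geometry, so four ligands adopt the sterically favoured tetrahedral geometry. → tetrahedral.
For [Pd(en)2]^2+: Ethylenediamine is neutral; balancing the +2 overall charge requires Pd(II). Pd sits in group 10, so the d-electron count is 10 − 2 = 8. A 4d d⁸ ion has a large crystal-field splitting; square planar leaves the high-energy d_{x²−y²} orbital empty and maximises CFSE. → square planar.

[FeBr4]^-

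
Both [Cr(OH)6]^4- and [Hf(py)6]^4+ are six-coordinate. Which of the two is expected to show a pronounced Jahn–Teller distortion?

[Cr(OH)6]^4-: Summing ligand charges against the −4 overall charge gives an oxidation state of +2 for chromium. Group 6 minus oxidation state 2 gives a d⁴ configuration. Hydroxide is a weak-field ligand for a first-row metal, so the complex is high-spin. The t₂g³e_g¹ (high-spin) configuration has an unevenly filled e_g set; the Jahn–Teller theorem predicts a tetragonal distortion (typically axial elongation) to lift the degeneracy.
[Hf(py)6]^4+: Ligand charges: pyridine is neutral. With an overall charge of +4 the hafnium centre must be in the +4 oxidation state. Group 4 minus oxidation state 4 gives a d⁰ configuration. The d⁰ configuration leaves the e_g set evenly filled (or empty) — no strong Jahn–Teller driving force.

[Cr(OH)6]^4-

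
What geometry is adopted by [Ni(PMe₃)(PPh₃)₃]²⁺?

Trimethylphosphine is neutral; triphenylphosphine is neutral; balancing the +2 overall charge requires Ni(II).
Nickel is a group-10 element; Ni(II) is therefore d⁸.
With 4 monodentate ligands the coordination number is 4.
Trimethylphosphine and triphenylphosphine are strong-field ligands (high in the spectrochemical series).
A 3d d⁸ ion with strong-field ligands gains enough CFSE to favour square planar over tetrahedral.

square planar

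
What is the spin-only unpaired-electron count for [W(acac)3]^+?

Summing ligand charges against the +1 overall charge gives an oxidation state of +4 for tungsten.
W sits in group 6, so the d-electron count is 6 − 4 = 2.
Counting donor atoms: 3×acetylacetonate (bidentate) → 6 donors. Coordination number = 6.
In an octahedral field the d² configuration is t₂g²e_g⁰ (only one arrangement possible), giving 2 unpaired electrons.

2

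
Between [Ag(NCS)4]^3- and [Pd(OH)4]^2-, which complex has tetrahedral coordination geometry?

For [Ag(NCS)4]^3-: Each isothiocyanate is −1; balancing the −3 overall charge requires Ag(I). Ag sits in group 11, so the d-electron count is 11 − 1 = 10. A d¹⁰ ion has no crystal-field stabilisation preference between square planar and tetrahedral, so four ligands adopt the sterically favoured tetrahedral geometry. → tetrahedral.
For [Pd(OH)4]^2-: Ligand charges: each hydroxide is −1. With an overall charge of −2 the palladium centre must be in the +2 oxidation state. Pd sits in group 10, so the d-electron count is 10 − 2 = 8. A 4d d⁸ ion has a large crystal-field splitting; square planar leaves the high-energy d_{x²−y²} orbital empty and maximises CFSE. → square planar.

[Ag(NCS)4]^3-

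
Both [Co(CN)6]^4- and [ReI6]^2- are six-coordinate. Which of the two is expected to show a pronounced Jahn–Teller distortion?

[Co(CN)6]^4-

[Co(CN)6]^4-: Each cyanide is −1; balancing the −4 overall charge requires Co(II). Cobalt is a group-9 element; Co(II) is therefore d⁷. Cyanide is a strong-field ligand (high in the spectrochemical series) for a first-row metal, so the complex is low-spin. The t₂g⁶e_g¹ (low-spin) configuration has an unevenly filled e_g set; the Jahn–Teller theorem predicts a tetragonal distortion (typically axial elongation) to lift the degeneracy.
[ReI6]^2-: Each iodide is −1; balancing the −2 overall charge requires Re(IV). Group 7 minus oxidation state 4 gives a d³ configuration. The d³ configuration leaves the e_g set evenly filled (or empty) — no strong Jahn–Teller driving force.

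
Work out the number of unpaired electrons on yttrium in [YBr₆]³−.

0 unpaired electrons

Ligand charges: each bromide is −1. With an overall charge of −3 the yttrium centre must be in the +3 oxidation state.
Yttrium is a group-3 element; Y(III) is therefore d⁰.
In an octahedral field the d⁰ configuration is t₂g⁰e_g⁰, giving 0 unpaired electrons.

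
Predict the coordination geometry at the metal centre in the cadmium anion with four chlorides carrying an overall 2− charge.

Ligand charges: each chloride is −1. With an overall charge of −2 the cadmium centre must be in the +2 oxidation state.
Cadmium is a group-12 element; Cd(II) is therefore d¹⁰.
With 4 monodentate ligands the coordination number is 4.
A d¹⁰ ion has no crystal-field stabilisation preference between square planar and tetrahedral, so four ligands adopt the sterically favoured tetrahedral geometry.

tetrahedral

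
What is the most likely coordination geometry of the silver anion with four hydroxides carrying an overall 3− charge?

tetrahedral

Each hydroxide is −1; balancing the −3 overall charge requires Ag(I).
Group 11 minus oxidation state 1 gives a d¹⁰ configuration.
Coordination number: 4.
A d¹⁰ ion has no crystal-field stabilisation preference between square planar and tetrahedral, so four ligands adopt the sterically favoured tetrahedral geometry.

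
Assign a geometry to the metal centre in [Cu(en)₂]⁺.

Ligand charges: ethylenediamine is neutral. With an overall charge of +1 the copper centre must be in the +1 oxidation state.
Cu sits in group 11, so the d-electron count is 11 − 1 = 10.
Counting donor atoms: 2×ethylenediamine (bidentate) → 4 donors. Coordination number = 4.
A d¹⁰ ion has no crystal-field stabilisation preference between square planar and tetrahedral, so four ligands adopt the sterically favoured tetrahedral geometry.

tetrahedral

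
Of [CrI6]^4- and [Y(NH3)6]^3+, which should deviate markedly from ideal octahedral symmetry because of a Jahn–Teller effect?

[CrI6]^4-: Ligand charges: each iodide is −1. With an overall charge of −4 the chromium centre must be in the +2 oxidation state. Chromium is a group-6 element; Cr(II) is therefore d⁴. Iodide is a weak-field ligand for a first-row metal, so the complex is high-spin. The t₂g³e_g¹ (high-spin) configuration has an unevenly filled e_g set; the Jahn–Teller theorem predicts a tetragonal distortion (typically axial elongation) to lift the degeneracy.
[Y(NH3)6]^3+: Ammonia is neutral; balancing the +3 overall charge requires Y(III). Y sits in group 3, so the d-electron count is 3 − 3 = 0. The d⁰ configuration leaves the e_g set evenly filled (or empty) — no strong Jahn–Teller driving force.

[CrI6]^4-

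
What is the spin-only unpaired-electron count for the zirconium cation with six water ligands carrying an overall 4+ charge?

Water is neutral; balancing the +4 overall charge requires Zr(IV).
Group 4 minus oxidation state 4 gives a d⁰ configuration.
In an octahedral field the d⁰ configuration is t₂g⁰e_g⁰, giving 0 unpaired electrons.

0 unpaired electrons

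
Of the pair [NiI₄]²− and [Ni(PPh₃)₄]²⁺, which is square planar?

[Ni(PPh₃)₄]²⁺

For [NiI₄]²−: Summing ligand charges against the −2 overall charge gives an oxidation state of +2 for nickel. Group 10 minus oxidation state 2 gives a d⁸ configuration. Iodide is a weak-field ligand. With weak-field ligands the CFSE gain from square planar is small, so a 3d d⁸ ion takes the sterically preferred tetrahedral geometry. → tetrahedral.
For [Ni(PPh₃)₄]²⁺: Summing ligand charges against the +2 overall charge gives an oxidation state of +2 for nickel. Ni sits in group 10, so the d-electron count is 10 − 2 = 8. Triphenylphosphine is a strong-field ligand (high in the spectrochemical series). A 3d d⁸ ion with strong-field ligands gains enough CFSE to favour square planar over tetrahedral. → square planar.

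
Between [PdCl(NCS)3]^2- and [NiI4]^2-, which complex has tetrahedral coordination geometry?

For [PdCl(NCS)3]^2-: Summing ligand charges against the −2 overall charge gives an oxidation state of +2 for palladium. Pd sits in group 10, so the d-electron count is 10 − 2 = 8. A 4d d⁸ ion has a large crystal-field splitting; square planar leaves the high-energy d_{x²−y²} orbital empty and maximises CFSE. → square planar.
For [NiI4]^2-: Summing ligand charges against the −2 overall charge gives an oxidation state of +2 for nickel. Ni sits in group 10, so the d-electron count is 10 − 2 = 8. Iodide is a weak-field ligand. With weak-field ligands the CFSE gain from square planar is small, so a 3d d⁸ ion takes the sterically preferred tetrahedral geometry. → tetrahedral.

[NiI4]^2-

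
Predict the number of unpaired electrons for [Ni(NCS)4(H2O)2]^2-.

2 unpaired electrons

Each isothiocyanate is −1; water is neutral; balancing the −2 overall charge requires Ni(II).
Nickel is a group-10 element; Ni(II) is therefore d⁸.
In an octahedral field the d⁸ configuration is t₂g⁶e_g² (only one arrangement possible), giving 2 unpaired electrons.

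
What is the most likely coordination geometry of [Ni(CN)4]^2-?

Each cyanide is −1; balancing the −2 overall charge requires Ni(II).
Nickel is a group-10 element; Ni(II) is therefore d⁸.
Coordination number: 4.
Cyanide is a strong-field ligand (high in the spectrochemical series).
A 3d d⁸ ion with strong-field ligands gains enough CFSE to favour square planar over tetrahedral.

square planar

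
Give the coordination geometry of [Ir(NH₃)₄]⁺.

square planar

Ammonia is neutral; balancing the +1 overall charge requires Ir(I).
Ir sits in group 9, so the d-electron count is 9 − 1 = 8.
Coordination number: 4.
A 5d d⁸ ion has a large crystal-field splitting; square planar leaves the high-energy d_{x²−y²} orbital empty and maximises CFSE.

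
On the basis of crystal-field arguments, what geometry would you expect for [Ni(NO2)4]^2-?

square planar

Each nitro (N-bound nitrite) is −1; balancing the −2 overall charge requires Ni(II).
Group 10 minus oxidation state 2 gives a d⁸ configuration.
Coordination number: 4.
Nitro (N-bound nitrite) is a strong-field ligand (high in the spectrochemical series).
A 3d d⁸ ion with strong-field ligands gains enough CFSE to favour square planar over tetrahedral.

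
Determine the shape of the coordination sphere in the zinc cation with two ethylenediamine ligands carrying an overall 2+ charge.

Ethylenediamine is neutral; balancing the +2 overall charge requires Zn(II).
Group 12 minus oxidation state 2 gives a d¹⁰ configuration.
Counting donor atoms: 2×ethylenediamine (bidentate) → 4 donors. Coordination number = 4.
A d¹⁰ ion has no crystal-field stabilisation preference between square planar and tetrahedral, so four ligands adopt the sterically favoured tetrahedral geometry.

tetrahedral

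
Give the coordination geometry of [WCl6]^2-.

Summing ligand charges against the −2 overall charge gives an oxidation state of +4 for tungsten.
Tungsten is a group-6 element; W(IV) is therefore d².
With 6 monodentate ligands the coordination number is 6.
Six donors around a single metal centre give an octahedral coordination sphere.

octahedral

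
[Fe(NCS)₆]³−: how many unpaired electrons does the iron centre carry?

Each isothiocyanate is −1; balancing the −3 overall charge requires Fe(III).
Fe sits in group 8, so the d-electron count is 8 − 3 = 5.
The spin state decides the count: Isothiocyanate is a weak-field ligand for a first-row metal, so the complex is high-spin.
An octahedral high-spin d⁵ ion is t₂g³e_g², giving 5 unpaired electrons.

5 unpaired electrons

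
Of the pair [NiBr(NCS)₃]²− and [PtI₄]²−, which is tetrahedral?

[NiBr(NCS)₃]²−

For [NiBr(NCS)₃]²−: Ligand charges: each bromide is −1; each isothiocyanate is −1. With an overall charge of −2 the nickel centre must be in the +2 oxidation state. Nickel is a group-10 element; Ni(II) is therefore d⁸. Bromide and isothiocyanate are weak-field ligands. With weak-field ligands the CFSE gain from square planar is small, so a 3d d⁸ ion takes the sterically preferred tetrahedral geometry. → tetrahedral.
For [PtI₄]²−: Ligand charges: each iodide is −1. With an overall charge of −2 the platinum centre must be in the +2 oxidation state. Pt sits in group 10, so the d-electron count is 10 − 2 = 8. A 5d d⁸ ion has a large crystal-field splitting; square planar leaves the high-energy d_{x²−y²} orbital empty and maximises CFSE. → square planar.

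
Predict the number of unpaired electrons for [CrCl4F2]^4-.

Summing ligand charges against the −4 overall charge gives an oxidation state of +2 for chromium.
Chromium is a group-6 element; Cr(II) is therefore d⁴.
The spin state decides the count: Chloride and fluoride are weak-field ligands for a first-row metal, so the complex is high-spin.
An octahedral high-spin d⁴ ion is t₂g³e_g¹, giving 4 unpaired electrons.

4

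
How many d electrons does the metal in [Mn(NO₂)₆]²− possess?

Each nitro (N-bound nitrite) is −1; balancing the −2 overall charge requires Mn(IV).
Mn sits in group 7, so the d-electron count is 7 − 4 = 3.

d3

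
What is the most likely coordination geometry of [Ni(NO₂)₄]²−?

square planar

Summing ligand charges against the −2 overall charge gives an oxidation state of +2 for nickel.
Group 10 minus oxidation state 2 gives a d⁸ configuration.
Coordination number: 4.
Nitro (N-bound nitrite) is a strong-field ligand (high in the spectrochemical series).
A 3d d⁸ ion with strong-field ligands gains enough CFSE to favour square planar over tetrahedral.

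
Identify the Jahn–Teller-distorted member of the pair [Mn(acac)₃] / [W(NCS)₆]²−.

[Mn(acac)₃]: Summing ligand charges against the 0 overall charge gives an oxidation state of +3 for manganese. Group 7 minus oxidation state 3 gives a d⁴ configuration. Acetylacetonate is a weak-field ligand for a first-row metal, so the complex is high-spin. The t₂g³e_g¹ (high-spin) configuration has an unevenly filled e_g set; the Jahn–Teller theorem predicts a tetragonal distortion (typically axial elongation) to lift the degeneracy.
[W(NCS)₆]²−: Each isothiocyanate is −1; balancing the −2 overall charge requires W(IV). Tungsten is a group-6 element; W(IV) is therefore d². The d² configuration leaves the e_g set evenly filled (or empty) — no strong Jahn–Teller driving force.

[Mn(acac)₃]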